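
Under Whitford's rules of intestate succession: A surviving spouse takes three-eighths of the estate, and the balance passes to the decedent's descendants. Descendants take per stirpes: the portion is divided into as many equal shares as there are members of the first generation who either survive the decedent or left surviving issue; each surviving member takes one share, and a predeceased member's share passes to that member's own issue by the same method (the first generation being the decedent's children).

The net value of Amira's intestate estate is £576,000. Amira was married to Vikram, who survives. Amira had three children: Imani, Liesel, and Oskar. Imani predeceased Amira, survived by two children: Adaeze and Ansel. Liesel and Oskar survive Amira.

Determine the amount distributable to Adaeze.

Vikram takes three-eighths of £576,000 = £216,000. The remaining £360,000 passes to the descendants.
The descendants' portion (£360,000) is divided into 3 shares of £120,000: Liesel and Oskar each take £120,000; Imani's £120,000 share passes to Imani's issue.
Imani's share (£120,000) is divided into 2 shares of £60,000: Adaeze and Ansel each take £60,000.

Adaeze receives £60,000.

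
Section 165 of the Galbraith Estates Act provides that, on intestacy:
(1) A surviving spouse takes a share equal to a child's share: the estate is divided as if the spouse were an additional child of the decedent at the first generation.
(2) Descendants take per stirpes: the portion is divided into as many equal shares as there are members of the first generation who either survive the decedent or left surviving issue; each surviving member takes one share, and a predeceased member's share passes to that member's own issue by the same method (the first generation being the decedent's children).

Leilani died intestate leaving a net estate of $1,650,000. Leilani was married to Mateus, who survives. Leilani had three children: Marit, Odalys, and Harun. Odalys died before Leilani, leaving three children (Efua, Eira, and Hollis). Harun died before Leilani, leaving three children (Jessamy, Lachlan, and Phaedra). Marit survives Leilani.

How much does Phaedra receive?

The spouse counts as an additional share at the children's level, so there are 4 primary shares of $412,500. Mateus takes one such share ($412,500).
The children's combined portion ($1,237,500) is divided into 3 shares of $412,500: Marit takes $412,500; Odalys's $412,500 share passes to Odalys's issue; Harun's $412,500 share passes to Harun's issue.
Odalys's share ($412,500) is divided into 3 shares of $137,500: Efua, Eira, and Hollis each take $137,500.
Harun's share ($412,500) is divided into 3 shares of $137,500: Jessamy, Lachlan, and Phaedra each take $137,500.

Phaedra receives $137,500.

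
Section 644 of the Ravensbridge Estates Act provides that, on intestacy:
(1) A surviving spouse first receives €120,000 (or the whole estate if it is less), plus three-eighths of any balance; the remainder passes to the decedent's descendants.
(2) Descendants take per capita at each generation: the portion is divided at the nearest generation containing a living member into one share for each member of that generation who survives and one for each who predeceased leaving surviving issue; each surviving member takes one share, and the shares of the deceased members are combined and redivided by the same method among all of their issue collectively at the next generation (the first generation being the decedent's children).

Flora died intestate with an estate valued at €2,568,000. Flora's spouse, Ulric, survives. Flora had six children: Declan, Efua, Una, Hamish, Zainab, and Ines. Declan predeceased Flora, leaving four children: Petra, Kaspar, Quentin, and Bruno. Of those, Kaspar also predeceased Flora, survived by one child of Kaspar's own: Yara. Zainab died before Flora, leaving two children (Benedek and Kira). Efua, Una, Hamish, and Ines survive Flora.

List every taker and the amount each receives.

Ulric: €1,038,000; Petra: €85,000; Yara: €85,000; Quentin: €85,000; Bruno: €85,000; Efua: €255,000; Una: €255,000; Hamish: €255,000; Benedek: €85,000; Kira: €85,000; Ines: €255,000

Ulric first takes €120,000, leaving a balance of €2,448,000. Ulric then takes three-eighths of the balance (€918,000), for a total of €1,038,000. The remaining €1,530,000 passes to the descendants.
The descendants' portion (€1,530,000) is divided at the children's generation into 6 shares of €255,000. Efua, Una, Hamish, and Ines each take €255,000. The 2 shares of the deceased (Declan and Zainab) are combined into a pool of €510,000.
That pool (€510,000) is divided at the grandchildren's generation into 6 shares of €85,000. Petra, Quentin, Bruno, Benedek, and Kira each take €85,000. The remaining share for the deceased Kaspar (€85,000) is carried to the next generation.
That pool (€85,000) passes entirely to Yara, the sole taker at the great-grandchildren's generation.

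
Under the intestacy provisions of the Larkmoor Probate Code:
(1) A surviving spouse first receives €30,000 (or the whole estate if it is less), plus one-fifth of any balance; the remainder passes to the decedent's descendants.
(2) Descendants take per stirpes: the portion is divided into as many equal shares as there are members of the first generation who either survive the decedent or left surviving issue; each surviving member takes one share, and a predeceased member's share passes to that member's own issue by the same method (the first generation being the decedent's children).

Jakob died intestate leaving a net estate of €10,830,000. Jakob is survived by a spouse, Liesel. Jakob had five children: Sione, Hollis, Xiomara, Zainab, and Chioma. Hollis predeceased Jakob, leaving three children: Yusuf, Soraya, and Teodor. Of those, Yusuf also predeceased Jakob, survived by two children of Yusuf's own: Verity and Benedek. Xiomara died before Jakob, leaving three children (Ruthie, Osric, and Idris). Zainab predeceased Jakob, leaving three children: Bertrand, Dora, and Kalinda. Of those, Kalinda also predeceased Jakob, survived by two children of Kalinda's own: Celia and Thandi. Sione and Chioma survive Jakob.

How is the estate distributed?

Liesel: €2,190,000; Sione: €1,728,000; Verity: €288,000; Benedek: €288,000; Soraya: €576,000; Teodor: €576,000; Ruthie: €576,000; Osric: €576,000; Idris: €576,000; Bertrand: €576,000; Dora: €576,000; Celia: €288,000; Thandi: €288,000; Chioma: €1,728,000

Liesel first takes €30,000, leaving a balance of €10,800,000. Liesel then takes one-fifth of the balance (€2,160,000), for a total of €2,190,000. The remaining €8,640,000 passes to the descendants.
The descendants' portion (€8,640,000) is divided into 5 shares of €1,728,000: Sione and Chioma each take €1,728,000; Hollis's €1,728,000 share passes to Hollis's issue; Xiomara's €1,728,000 share passes to Xiomara's issue; Zainab's €1,728,000 share passes to Zainab's issue.
Hollis's share (€1,728,000) is divided into 3 shares of €576,000: Soraya and Teodor each take €576,000; Yusuf's €576,000 share passes to Yusuf's issue.
Yusuf's share (€576,000) is divided into 2 shares of €288,000: Verity and Benedek each take €288,000.
Xiomara's share (€1,728,000) is divided into 3 shares of €576,000: Ruthie, Osric, and Idris each take €576,000.
Zainab's share (€1,728,000) is divided into 3 shares of €576,000: Bertrand and Dora each take €576,000; Kalinda's €576,000 share passes to Kalinda's issue.
Kalinda's share (€576,000) is divided into 2 shares of €288,000: Celia and Thandi each take €288,000.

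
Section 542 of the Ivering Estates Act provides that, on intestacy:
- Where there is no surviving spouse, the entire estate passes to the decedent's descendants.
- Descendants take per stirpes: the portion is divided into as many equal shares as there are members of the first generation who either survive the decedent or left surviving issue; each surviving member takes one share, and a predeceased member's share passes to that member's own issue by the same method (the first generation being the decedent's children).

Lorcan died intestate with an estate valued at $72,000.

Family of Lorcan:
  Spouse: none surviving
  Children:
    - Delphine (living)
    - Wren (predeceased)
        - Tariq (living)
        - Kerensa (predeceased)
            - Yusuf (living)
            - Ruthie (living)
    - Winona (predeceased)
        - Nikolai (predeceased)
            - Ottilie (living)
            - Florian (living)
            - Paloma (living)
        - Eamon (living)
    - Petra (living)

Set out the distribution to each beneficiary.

Delphine: $18,000; Tariq: $9,000; Yusuf: $4,500; Ruthie: $4,500; Ottilie: $3,000; Florian: $3,000; Paloma: $3,000; Eamon: $9,000; Petra: $18,000

The entire $72,000 passes to the descendants.
That amount ($72,000) is divided into 4 shares of $18,000: Delphine and Petra each take $18,000; Wren's $18,000 share passes to Wren's issue; Winona's $18,000 share passes to Winona's issue.
Wren's share ($18,000) is divided into 2 shares of $9,000: Tariq takes $9,000; Kerensa's $9,000 share passes to Kerensa's issue.
Kerensa's share ($9,000) is divided into 2 shares of $4,500: Yusuf and Ruthie each take $4,500.
Winona's share ($18,000) is divided into 2 shares of $9,000: Eamon takes $9,000; Nikolai's $9,000 share passes to Nikolai's issue.
Nikolai's share ($9,000) is divided into 3 shares of $3,000: Ottilie, Florian, and Paloma each take $3,000.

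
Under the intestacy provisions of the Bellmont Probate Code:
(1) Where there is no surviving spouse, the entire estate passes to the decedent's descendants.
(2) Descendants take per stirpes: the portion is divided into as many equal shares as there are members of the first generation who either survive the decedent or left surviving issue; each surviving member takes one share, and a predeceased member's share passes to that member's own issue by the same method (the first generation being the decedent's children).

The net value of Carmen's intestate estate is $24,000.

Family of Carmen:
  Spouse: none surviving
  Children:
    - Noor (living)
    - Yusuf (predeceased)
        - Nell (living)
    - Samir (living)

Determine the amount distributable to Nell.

Nell receives $8,000.

The entire $24,000 passes to the descendants.
That amount ($24,000) is divided into 3 shares of $8,000: Noor and Samir each take $8,000; Yusuf's $8,000 share passes to Yusuf's issue.
Yusuf's share ($8,000) passes entirely to Nell.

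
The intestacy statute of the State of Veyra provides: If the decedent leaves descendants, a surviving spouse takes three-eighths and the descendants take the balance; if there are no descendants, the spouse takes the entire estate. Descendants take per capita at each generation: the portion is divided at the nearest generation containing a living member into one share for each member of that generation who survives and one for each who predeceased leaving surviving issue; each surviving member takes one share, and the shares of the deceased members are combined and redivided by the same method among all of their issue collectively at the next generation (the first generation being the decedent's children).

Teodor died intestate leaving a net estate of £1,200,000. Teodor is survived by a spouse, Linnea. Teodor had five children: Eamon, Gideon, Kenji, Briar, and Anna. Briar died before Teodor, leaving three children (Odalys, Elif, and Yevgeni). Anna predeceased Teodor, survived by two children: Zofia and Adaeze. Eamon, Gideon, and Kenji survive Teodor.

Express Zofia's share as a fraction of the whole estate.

Zofia receives 1/20 of the estate.

Linnea takes three-eighths of £1,200,000 = £450,000. The remaining £750,000 passes to the descendants.
The descendants' portion (£750,000) is divided at the children's generation into 5 shares of £150,000. Eamon, Gideon, and Kenji each take £150,000. The 2 shares of the deceased (Briar and Anna) are combined into a pool of £300,000.
That pool (£300,000) is divided at the grandchildren's generation equally among Odalys, Elif, Yevgeni, Zofia, and Adaeze: £60,000 each.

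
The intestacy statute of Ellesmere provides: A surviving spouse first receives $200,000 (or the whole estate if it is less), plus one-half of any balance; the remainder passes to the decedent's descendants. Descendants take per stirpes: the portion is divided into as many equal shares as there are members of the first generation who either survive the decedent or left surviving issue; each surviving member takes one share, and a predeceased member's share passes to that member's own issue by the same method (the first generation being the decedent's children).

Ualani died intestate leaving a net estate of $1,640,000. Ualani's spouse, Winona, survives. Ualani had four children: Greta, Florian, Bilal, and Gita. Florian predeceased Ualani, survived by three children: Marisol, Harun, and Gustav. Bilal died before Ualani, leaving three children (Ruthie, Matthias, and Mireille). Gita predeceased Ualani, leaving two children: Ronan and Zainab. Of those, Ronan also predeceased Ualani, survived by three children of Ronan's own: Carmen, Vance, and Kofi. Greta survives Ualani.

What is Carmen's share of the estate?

Winona first takes $200,000, leaving a balance of $1,440,000. Winona then takes one-half of the balance ($720,000), for a total of $920,000. The remaining $720,000 passes to the descendants.
The descendants' portion ($720,000) is divided into 4 shares of $180,000: Greta takes $180,000; Florian's $180,000 share passes to Florian's issue; Bilal's $180,000 share passes to Bilal's issue; Gita's $180,000 share passes to Gita's issue.
Florian's share ($180,000) is divided into 3 shares of $60,000: Marisol, Harun, and Gustav each take $60,000.
Bilal's share ($180,000) is divided into 3 shares of $60,000: Ruthie, Matthias, and Mireille each take $60,000.
Gita's share ($180,000) is divided into 2 shares of $90,000: Zainab takes $90,000; Ronan's $90,000 share passes to Ronan's issue.
Ronan's share ($90,000) is divided into 3 shares of $30,000: Carmen, Vance, and Kofi each take $30,000.

Carmen receives $30,000.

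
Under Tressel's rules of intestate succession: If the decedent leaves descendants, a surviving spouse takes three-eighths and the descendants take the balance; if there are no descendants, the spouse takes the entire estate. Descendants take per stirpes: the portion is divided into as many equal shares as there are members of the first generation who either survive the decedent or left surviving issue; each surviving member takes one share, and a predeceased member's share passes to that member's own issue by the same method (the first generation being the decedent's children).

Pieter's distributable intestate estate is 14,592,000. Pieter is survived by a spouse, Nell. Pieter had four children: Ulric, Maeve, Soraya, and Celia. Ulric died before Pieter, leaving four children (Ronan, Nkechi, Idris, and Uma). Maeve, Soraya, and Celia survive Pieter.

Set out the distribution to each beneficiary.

Nell: 5,472,000; Ronan: 570,000; Nkechi: 570,000; Idris: 570,000; Uma: 570,000; Maeve: 2,280,000; Soraya: 2,280,000; Celia: 2,280,000

Nell takes three-eighths of 14,592,000 = 5,472,000. The remaining 9,120,000 passes to the descendants.
The descendants' portion (9,120,000) is divided into 4 shares of 2,280,000: Maeve, Soraya, and Celia each take 2,280,000; Ulric's 2,280,000 share passes to Ulric's issue.
Ulric's share (2,280,000) is divided into 4 shares of 570,000: Ronan, Nkechi, Idris, and Uma each take 570,000.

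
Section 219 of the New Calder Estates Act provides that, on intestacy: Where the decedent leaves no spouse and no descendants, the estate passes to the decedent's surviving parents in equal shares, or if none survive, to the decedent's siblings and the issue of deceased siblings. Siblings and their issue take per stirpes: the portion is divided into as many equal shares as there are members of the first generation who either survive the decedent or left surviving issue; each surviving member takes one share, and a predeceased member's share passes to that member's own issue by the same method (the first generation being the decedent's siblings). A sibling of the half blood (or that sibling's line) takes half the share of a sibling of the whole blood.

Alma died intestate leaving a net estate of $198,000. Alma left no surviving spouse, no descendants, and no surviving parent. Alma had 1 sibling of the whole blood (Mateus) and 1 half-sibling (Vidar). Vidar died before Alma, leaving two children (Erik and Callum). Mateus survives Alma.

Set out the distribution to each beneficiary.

Erik: $33,000; Callum: $33,000; Mateus: $132,000

The entire $198,000 passes to the siblings and their issue.
Counting each half-blood sibling's line as half a unit, there are 3/2 units in $198,000, so one unit is $132,000. Whole-blood lines (Mateus) take $132,000 each; half-blood lines (Vidar) take $66,000 each.
Vidar's share ($66,000) is divided into 2 shares of $33,000: Erik and Callum each take $33,000.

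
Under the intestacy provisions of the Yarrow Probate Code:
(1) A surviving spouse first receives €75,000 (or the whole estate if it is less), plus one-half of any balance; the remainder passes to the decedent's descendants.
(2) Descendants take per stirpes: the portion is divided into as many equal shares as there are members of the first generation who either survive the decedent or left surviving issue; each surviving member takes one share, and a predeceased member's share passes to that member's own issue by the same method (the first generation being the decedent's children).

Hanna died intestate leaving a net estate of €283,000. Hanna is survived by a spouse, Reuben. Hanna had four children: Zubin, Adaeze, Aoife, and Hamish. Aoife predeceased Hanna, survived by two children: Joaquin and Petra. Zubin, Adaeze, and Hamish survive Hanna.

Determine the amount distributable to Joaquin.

Reuben first takes €75,000, leaving a balance of €208,000. Reuben then takes one-half of the balance (€104,000), for a total of €179,000. The remaining €104,000 passes to the descendants.
The descendants' portion (€104,000) is divided into 4 shares of €26,000: Zubin, Adaeze, and Hamish each take €26,000; Aoife's €26,000 share passes to Aoife's issue.
Aoife's share (€26,000) is divided into 2 shares of €13,000: Joaquin and Petra each take €13,000.

Joaquin receives €13,000.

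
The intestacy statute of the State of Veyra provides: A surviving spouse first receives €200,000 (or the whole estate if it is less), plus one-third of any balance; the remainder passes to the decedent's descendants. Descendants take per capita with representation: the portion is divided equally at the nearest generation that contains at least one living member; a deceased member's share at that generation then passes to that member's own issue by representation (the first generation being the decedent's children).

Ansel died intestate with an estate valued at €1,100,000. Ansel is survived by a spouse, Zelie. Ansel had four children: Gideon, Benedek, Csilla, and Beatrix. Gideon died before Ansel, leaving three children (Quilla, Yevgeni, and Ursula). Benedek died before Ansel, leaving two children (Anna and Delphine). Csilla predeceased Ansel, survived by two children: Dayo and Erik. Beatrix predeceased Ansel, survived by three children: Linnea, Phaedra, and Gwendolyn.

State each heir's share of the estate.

Zelie first takes €200,000, leaving a balance of €900,000. Zelie then takes one-third of the balance (€300,000), for a total of €500,000. The remaining €600,000 passes to the descendants.
No child survives, so the initial division is made at the grandchildren's generation.
The descendants' portion (€600,000) is divided into 10 shares of €60,000: Quilla, Yevgeni, Ursula, Anna, Delphine, Dayo, Erik, Linnea, Phaedra, and Gwendolyn each take €60,000.

Zelie: €500,000; Quilla: €60,000; Yevgeni: €60,000; Ursula: €60,000; Anna: €60,000; Delphine: €60,000; Dayo: €60,000; Erik: €60,000; Linnea: €60,000; Phaedra: €60,000; Gwendolyn: €60,000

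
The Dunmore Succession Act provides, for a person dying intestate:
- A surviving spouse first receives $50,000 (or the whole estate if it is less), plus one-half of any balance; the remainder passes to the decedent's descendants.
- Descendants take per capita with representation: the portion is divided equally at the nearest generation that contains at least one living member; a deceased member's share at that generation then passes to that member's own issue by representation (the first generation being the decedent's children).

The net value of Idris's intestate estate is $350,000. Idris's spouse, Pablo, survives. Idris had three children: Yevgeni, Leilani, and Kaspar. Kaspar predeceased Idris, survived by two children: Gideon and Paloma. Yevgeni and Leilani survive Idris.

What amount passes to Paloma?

Pablo first takes $50,000, leaving a balance of $300,000. Pablo then takes one-half of the balance ($150,000), for a total of $200,000. The remaining $150,000 passes to the descendants.
The descendants' portion ($150,000) is divided into 3 shares of $50,000: Yevgeni and Leilani each take $50,000; Kaspar's $50,000 share passes to Kaspar's issue.
Kaspar's share ($50,000) is divided into 2 shares of $25,000: Gideon and Paloma each take $25,000.

Paloma receives $25,000.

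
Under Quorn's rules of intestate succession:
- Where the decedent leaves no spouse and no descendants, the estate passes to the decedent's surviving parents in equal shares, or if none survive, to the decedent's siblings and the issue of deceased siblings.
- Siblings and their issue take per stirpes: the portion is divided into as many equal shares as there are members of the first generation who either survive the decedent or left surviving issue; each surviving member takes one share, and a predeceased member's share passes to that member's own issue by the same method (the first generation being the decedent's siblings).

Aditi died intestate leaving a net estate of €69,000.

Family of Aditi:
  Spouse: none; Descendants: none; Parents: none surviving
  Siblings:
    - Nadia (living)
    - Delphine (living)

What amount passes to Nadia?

Nadia receives €34,500.

The entire €69,000 passes to the siblings and their issue.
That amount (€69,000) is divided into 2 shares of €34,500: Nadia and Delphine each take €34,500.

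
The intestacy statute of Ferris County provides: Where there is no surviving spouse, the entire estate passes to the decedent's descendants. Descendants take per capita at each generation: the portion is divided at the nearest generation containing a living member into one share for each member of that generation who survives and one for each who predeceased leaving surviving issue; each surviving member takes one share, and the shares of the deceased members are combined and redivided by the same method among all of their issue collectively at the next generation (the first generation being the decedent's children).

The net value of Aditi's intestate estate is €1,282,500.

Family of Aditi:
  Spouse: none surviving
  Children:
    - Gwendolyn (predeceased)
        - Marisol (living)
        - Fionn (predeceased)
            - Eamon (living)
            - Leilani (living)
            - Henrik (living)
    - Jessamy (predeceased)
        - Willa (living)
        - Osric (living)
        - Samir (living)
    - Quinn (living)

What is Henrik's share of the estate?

Henrik receives €57,000.

The entire €1,282,500 passes to the descendants.
That amount (€1,282,500) is divided at the children's generation into 3 shares of €427,500. Quinn takes €427,500. The 2 shares of the deceased (Gwendolyn and Jessamy) are combined into a pool of €855,000.
That pool (€855,000) is divided at the grandchildren's generation into 5 shares of €171,000. Marisol, Willa, Osric, and Samir each take €171,000. The remaining share for the deceased Fionn (€171,000) is carried to the next generation.
That pool (€171,000) is divided at the great-grandchildren's generation equally among Eamon, Leilani, and Henrik: €57,000 each.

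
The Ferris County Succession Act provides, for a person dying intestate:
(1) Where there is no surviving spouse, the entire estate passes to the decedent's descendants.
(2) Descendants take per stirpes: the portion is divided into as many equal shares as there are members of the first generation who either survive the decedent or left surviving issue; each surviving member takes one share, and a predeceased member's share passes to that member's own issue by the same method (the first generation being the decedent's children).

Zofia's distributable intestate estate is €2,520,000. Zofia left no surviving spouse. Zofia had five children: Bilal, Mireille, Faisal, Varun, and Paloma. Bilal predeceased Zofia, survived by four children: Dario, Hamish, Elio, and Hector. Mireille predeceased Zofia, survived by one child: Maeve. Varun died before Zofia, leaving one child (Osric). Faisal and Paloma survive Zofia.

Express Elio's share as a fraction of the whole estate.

The entire €2,520,000 passes to the descendants.
That amount (€2,520,000) is divided into 5 shares of €504,000: Faisal and Paloma each take €504,000; Bilal's €504,000 share passes to Bilal's issue; Mireille's €504,000 share passes to Mireille's issue; Varun's €504,000 share passes to Varun's issue.
Bilal's share (€504,000) is divided into 4 shares of €126,000: Dario, Hamish, Elio, and Hector each take €126,000.
Mireille's share (€504,000) passes entirely to Maeve.
Varun's share (€504,000) passes entirely to Osric.

Elio receives 1/20 of the estate.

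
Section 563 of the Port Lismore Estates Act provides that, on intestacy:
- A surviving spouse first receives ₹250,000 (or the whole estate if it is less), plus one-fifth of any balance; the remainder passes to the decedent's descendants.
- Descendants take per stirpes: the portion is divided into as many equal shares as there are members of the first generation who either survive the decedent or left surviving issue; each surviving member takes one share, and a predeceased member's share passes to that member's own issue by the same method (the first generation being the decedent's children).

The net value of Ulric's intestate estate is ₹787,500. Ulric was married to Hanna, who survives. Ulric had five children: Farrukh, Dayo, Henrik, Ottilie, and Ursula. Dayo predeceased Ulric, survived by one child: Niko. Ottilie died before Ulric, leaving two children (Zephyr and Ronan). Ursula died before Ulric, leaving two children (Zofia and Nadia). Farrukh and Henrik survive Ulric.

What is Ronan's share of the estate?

Ronan receives ₹43,000.

Hanna first takes ₹250,000, leaving a balance of ₹537,500. Hanna then takes one-fifth of the balance (₹107,500), for a total of ₹357,500. The remaining ₹430,000 passes to the descendants.
The descendants' portion (₹430,000) is divided into 5 shares of ₹86,000: Farrukh and Henrik each take ₹86,000; Dayo's ₹86,000 share passes to Dayo's issue; Ottilie's ₹86,000 share passes to Ottilie's issue; Ursula's ₹86,000 share passes to Ursula's issue.
Dayo's share (₹86,000) passes entirely to Niko.
Ottilie's share (₹86,000) is divided into 2 shares of ₹43,000: Zephyr and Ronan each take ₹43,000.
Ursula's share (₹86,000) is divided into 2 shares of ₹43,000: Zofia and Nadia each take ₹43,000.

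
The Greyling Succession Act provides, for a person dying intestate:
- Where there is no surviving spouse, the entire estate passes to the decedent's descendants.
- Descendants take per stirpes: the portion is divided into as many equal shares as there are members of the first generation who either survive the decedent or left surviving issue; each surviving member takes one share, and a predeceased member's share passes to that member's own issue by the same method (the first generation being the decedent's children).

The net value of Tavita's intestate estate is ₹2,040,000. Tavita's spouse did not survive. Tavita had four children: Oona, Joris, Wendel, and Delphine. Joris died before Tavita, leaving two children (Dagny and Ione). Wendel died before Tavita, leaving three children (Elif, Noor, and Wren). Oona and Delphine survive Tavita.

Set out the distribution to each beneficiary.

Oona: ₹510,000; Dagny: ₹255,000; Ione: ₹255,000; Elif: ₹170,000; Noor: ₹170,000; Wren: ₹170,000; Delphine: ₹510,000

The entire ₹2,040,000 passes to the descendants.
That amount (₹2,040,000) is divided into 4 shares of ₹510,000: Oona and Delphine each take ₹510,000; Joris's ₹510,000 share passes to Joris's issue; Wendel's ₹510,000 share passes to Wendel's issue.
Joris's share (₹510,000) is divided into 2 shares of ₹255,000: Dagny and Ione each take ₹255,000.
Wendel's share (₹510,000) is divided into 3 shares of ₹170,000: Elif, Noor, and Wren each take ₹170,000.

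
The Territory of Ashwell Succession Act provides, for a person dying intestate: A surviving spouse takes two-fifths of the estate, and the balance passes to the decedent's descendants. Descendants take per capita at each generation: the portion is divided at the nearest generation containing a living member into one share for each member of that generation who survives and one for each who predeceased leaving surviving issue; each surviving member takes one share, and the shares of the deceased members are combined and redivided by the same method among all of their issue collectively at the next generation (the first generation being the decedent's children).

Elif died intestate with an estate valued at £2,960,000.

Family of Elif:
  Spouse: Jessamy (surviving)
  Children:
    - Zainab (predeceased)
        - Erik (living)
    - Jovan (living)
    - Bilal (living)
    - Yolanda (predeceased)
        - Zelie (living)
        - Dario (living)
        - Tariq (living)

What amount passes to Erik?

Erik receives £222,000.

Jessamy takes two-fifths of £2,960,000 = £1,184,000. The remaining £1,776,000 passes to the descendants.
The descendants' portion (£1,776,000) is divided at the children's generation into 4 shares of £444,000. Jovan and Bilal each take £444,000. The 2 shares of the deceased (Zainab and Yolanda) are combined into a pool of £888,000.
That pool (£888,000) is divided at the grandchildren's generation equally among Erik, Zelie, Dario, and Tariq: £222,000 each.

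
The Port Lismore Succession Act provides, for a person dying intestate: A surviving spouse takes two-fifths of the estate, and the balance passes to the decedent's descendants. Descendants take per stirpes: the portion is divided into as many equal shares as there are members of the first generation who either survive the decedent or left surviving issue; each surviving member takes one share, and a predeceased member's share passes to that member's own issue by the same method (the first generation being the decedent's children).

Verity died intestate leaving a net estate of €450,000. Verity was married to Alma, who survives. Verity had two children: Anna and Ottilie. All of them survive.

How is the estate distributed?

Alma: €180,000; Anna: €135,000; Ottilie: €135,000

Alma takes two-fifths of €450,000 = €180,000. The remaining €270,000 passes to the descendants.
The descendants' portion (€270,000) is divided into 2 shares of €135,000: Anna and Ottilie each take €135,000.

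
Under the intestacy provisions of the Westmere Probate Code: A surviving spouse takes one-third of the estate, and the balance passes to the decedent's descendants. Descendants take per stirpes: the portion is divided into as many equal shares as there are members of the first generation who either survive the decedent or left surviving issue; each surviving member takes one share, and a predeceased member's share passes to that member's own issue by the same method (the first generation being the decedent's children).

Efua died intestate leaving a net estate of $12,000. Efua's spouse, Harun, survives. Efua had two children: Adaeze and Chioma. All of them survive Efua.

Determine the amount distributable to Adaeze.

Harun takes one-third of $12,000 = $4,000. The remaining $8,000 passes to the descendants.
The descendants' portion ($8,000) is divided into 2 shares of $4,000: Adaeze and Chioma each take $4,000.

Adaeze receives $4,000.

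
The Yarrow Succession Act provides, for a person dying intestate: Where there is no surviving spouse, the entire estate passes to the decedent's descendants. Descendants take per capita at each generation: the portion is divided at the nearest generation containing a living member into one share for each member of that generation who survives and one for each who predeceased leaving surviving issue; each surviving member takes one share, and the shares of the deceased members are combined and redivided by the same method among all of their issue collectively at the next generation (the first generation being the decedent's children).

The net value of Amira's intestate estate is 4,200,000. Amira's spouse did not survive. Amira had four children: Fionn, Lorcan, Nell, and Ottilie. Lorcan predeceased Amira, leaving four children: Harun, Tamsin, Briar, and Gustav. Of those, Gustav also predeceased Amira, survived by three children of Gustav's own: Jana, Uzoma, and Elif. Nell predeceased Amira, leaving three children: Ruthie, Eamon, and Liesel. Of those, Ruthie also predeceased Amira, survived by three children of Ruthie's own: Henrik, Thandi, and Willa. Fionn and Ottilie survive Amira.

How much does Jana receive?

The entire 4,200,000 passes to the descendants.
That amount (4,200,000) is divided at the children's generation into 4 shares of 1,050,000. Fionn and Ottilie each take 1,050,000. The 2 shares of the deceased (Lorcan and Nell) are combined into a pool of 2,100,000.
That pool (2,100,000) is divided at the grandchildren's generation into 7 shares of 300,000. Harun, Tamsin, Briar, Eamon, and Liesel each take 300,000. The 2 shares of the deceased (Gustav and Ruthie) are combined into a pool of 600,000.
That pool (600,000) is divided at the great-grandchildren's generation equally among Jana, Uzoma, Elif, Henrik, Thandi, and Willa: 100,000 each.

Jana receives 100,000.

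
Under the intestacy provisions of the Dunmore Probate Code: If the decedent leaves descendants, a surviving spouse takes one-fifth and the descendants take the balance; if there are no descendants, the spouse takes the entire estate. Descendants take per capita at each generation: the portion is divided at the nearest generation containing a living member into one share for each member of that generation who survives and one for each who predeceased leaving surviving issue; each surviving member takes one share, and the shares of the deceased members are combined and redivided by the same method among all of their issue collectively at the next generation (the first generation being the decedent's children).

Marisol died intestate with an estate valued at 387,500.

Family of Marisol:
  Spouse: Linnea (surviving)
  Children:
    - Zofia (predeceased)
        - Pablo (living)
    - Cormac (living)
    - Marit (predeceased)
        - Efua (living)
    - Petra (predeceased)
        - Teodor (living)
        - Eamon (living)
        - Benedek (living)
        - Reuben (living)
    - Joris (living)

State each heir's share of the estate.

Linnea takes one-fifth of 387,500 = 77,500. The remaining 310,000 passes to the descendants.
The descendants' portion (310,000) is divided at the children's generation into 5 shares of 62,000. Cormac and Joris each take 62,000. The 3 shares of the deceased (Zofia, Marit, and Petra) are combined into a pool of 186,000.
That pool (186,000) is divided at the grandchildren's generation equally among Pablo, Efua, Teodor, Eamon, Benedek, and Reuben: 31,000 each.

Linnea: 77,500; Pablo: 31,000; Cormac: 62,000; Efua: 31,000; Teodor: 31,000; Eamon: 31,000; Benedek: 31,000; Reuben: 31,000; Joris: 62,000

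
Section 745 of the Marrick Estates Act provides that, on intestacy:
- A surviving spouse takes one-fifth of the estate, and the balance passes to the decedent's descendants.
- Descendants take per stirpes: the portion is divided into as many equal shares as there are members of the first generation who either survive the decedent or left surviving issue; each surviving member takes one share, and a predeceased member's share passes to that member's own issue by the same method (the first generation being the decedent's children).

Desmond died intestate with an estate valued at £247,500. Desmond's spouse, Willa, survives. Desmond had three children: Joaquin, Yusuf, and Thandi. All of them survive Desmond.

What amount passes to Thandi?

Thandi receives £66,000.

Willa takes one-fifth of £247,500 = £49,500. The remaining £198,000 passes to the descendants.
The descendants' portion (£198,000) is divided into 3 shares of £66,000: Joaquin, Yusuf, and Thandi each take £66,000.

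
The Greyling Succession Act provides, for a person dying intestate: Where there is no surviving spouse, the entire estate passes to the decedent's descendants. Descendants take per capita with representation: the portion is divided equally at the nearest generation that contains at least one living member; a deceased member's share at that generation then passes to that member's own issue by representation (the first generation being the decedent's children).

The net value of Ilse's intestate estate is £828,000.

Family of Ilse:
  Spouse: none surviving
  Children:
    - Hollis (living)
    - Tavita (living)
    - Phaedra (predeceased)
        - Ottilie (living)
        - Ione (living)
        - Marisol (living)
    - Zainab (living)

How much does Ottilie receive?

The entire £828,000 passes to the descendants.
That amount (£828,000) is divided into 4 shares of £207,000: Hollis, Tavita, and Zainab each take £207,000; Phaedra's £207,000 share passes to Phaedra's issue.
Phaedra's share (£207,000) is divided into 3 shares of £69,000: Ottilie, Ione, and Marisol each take £69,000.

Ottilie receives £69,000.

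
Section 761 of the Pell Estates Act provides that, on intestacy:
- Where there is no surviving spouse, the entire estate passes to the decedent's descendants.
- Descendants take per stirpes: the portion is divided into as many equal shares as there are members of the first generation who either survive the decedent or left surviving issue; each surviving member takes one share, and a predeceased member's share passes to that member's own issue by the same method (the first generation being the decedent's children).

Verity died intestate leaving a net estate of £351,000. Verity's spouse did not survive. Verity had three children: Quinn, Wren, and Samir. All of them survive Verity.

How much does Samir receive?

Samir receives £117,000.

The entire £351,000 passes to the descendants.
That amount (£351,000) is divided into 3 shares of £117,000: Quinn, Wren, and Samir each take £117,000.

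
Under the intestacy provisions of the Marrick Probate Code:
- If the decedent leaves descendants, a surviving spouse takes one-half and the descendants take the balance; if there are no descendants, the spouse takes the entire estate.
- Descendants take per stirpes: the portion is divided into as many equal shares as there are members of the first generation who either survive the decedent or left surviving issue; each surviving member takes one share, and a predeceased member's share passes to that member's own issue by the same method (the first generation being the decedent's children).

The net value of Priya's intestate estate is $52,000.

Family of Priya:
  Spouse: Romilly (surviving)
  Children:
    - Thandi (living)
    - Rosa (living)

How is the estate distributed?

Romilly takes one-half of $52,000 = $26,000. The remaining $26,000 passes to the descendants.
The descendants' portion ($26,000) is divided into 2 shares of $13,000: Thandi and Rosa each take $13,000.

Romilly: $26,000; Thandi: $13,000; Rosa: $13,000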